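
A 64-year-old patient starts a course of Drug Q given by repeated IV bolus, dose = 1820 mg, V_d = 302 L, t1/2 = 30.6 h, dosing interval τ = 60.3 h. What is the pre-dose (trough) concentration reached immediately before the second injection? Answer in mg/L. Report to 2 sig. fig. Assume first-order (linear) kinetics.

C₀ per dose = Dose / Vd = 1820 / 302 = 6.026 mg/L
k = ln2 / t½ = 0.693147 / 30.6 = 0.02265 h⁻¹
Fraction remaining after one interval: r = e^(−kτ) = e^(−0.02265 × 60.3) = 0.2552
Before dose 2, 1 dose has been given (aged 1τ).
C_trough = C₀ × r = 6.026 × 0.2552 = 1.538 mg/L

1.5 mg/L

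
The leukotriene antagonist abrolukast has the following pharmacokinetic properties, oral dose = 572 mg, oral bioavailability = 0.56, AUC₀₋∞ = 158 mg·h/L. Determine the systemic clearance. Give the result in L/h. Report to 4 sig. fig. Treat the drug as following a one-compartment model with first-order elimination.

CL = F·Dose / AUC = 0.56 × 572 / 158 = 2.027 L/h

2.027 L/h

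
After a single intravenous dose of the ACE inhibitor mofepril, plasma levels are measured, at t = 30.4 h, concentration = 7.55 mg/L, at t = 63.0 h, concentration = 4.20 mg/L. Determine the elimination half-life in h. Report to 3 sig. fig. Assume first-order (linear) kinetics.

38.5 h

k = ln(C₁/C₂) / (t₂ − t₁) = ln(7.55/4.20) / (63.0 − 30.4)
  = 0.5865 / 32.60 = 0.01799 h⁻¹
t½ = ln2 / k = 0.693147 / 0.01799 = 38.53 h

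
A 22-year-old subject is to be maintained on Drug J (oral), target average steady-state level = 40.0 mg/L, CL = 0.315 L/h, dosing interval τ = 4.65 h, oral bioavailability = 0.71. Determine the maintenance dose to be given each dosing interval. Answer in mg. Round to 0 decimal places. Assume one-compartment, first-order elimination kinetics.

At steady state, F × (Dose/τ) = Css × CL.
Dose = Css × CL × τ / F = 40.0 × 0.3150 × 4.65 / 0.71 = 82.52 mg

83 mg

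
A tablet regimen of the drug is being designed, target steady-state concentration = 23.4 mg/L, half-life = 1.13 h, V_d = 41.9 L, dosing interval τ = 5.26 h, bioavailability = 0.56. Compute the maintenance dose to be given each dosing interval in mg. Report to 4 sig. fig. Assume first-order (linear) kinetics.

5649 mg

k = ln2 / t½ = 0.693147 / 1.13 = 0.6134 h⁻¹
CL = k × Vd = 0.6134 × 41.9 = 25.70 L/h
At steady state, F × (Dose/τ) = Css × CL.
Dose = Css × CL × τ / F = 23.4 × 25.70 × 5.26 / 0.56 = 5649 mg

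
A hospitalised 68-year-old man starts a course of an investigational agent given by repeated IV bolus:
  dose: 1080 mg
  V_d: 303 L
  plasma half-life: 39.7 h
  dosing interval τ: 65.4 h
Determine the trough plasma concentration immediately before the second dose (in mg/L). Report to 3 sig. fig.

C₀ per dose = Dose / Vd = 1080 / 303 = 3.564 mg/L
k = ln2 / t½ = 0.693147 / 39.7 = 0.01746 h⁻¹
Fraction remaining after one interval: r = e^(−kτ) = e^(−0.01746 × 65.4) = 0.3192
Before dose 2, 1 dose has been given (aged 1τ).
C_trough = C₀ × r = 3.564 × 0.3192 = 1.138 mg/L

1.14 mg/L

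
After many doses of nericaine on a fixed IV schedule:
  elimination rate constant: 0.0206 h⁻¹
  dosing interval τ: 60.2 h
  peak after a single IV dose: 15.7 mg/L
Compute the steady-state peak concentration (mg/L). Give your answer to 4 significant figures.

22.09 mg/L

e^(−kτ) = e^(−0.02060 × 60.2) = 0.2893
Accumulation ratio R = 1 / (1 − e^(−kτ)) = 1 / (1 − 0.2893) = 1.407
Steady-state peak = C₀ × R = 15.7 × 1.407 = 22.09 mg/L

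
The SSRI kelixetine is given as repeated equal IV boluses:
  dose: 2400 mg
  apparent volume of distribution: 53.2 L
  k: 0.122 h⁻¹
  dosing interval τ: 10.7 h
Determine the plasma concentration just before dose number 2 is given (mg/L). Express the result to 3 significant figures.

C₀ per dose = Dose / Vd = 2400 / 53.2 = 45.11 mg/L
Fraction remaining after one interval: r = e^(−kτ) = e^(−0.1220 × 10.7) = 0.2711
Before dose 2, 1 dose has been given (aged 1τ).
C_trough = C₀ × r = 45.11 × 0.2711 = 12.23 mg/L

12.2 mg/L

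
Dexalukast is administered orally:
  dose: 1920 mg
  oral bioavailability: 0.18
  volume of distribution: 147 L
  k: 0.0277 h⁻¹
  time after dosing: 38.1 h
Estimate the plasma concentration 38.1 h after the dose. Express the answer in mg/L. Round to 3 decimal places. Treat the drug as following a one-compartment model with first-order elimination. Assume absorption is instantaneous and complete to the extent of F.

0.818 mg/L

Amount reaching circulation = F × Dose = 0.18 × 1920 = 345.6 mg
C₀ = F·Dose / Vd = 345.6 / 147 = 2.351 mg/L
C = C₀ · e^(−k·t) = 2.351 × e^(−0.02770 × 38.1)
  = 2.351 × 0.3481 = 0.8184 mg/L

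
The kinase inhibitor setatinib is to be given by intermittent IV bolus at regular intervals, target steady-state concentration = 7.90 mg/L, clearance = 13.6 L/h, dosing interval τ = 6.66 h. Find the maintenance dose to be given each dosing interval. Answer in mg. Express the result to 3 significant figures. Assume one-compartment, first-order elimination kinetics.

716 mg

At steady state, Dose/τ = Css × CL.
Dose = Css × CL × τ = 7.90 × 13.60 × 6.66 = 715.6 mg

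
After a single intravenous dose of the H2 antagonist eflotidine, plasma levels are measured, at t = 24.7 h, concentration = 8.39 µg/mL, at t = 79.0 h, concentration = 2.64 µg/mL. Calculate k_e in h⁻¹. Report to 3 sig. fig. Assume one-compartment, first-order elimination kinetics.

k = ln(C₁/C₂) / (t₂ − t₁) = ln(8.39/2.64) / (79.0 − 24.7)
  = 1.156 / 54.30 = 0.02129 h⁻¹

0.0213 h⁻¹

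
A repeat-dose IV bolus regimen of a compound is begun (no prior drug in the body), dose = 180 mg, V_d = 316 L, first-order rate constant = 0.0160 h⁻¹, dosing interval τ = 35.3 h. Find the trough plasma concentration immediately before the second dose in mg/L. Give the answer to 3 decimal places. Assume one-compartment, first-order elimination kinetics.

C₀ per dose = Dose / Vd = 180 / 316 = 0.5696 mg/L
Fraction remaining after one interval: r = e^(−kτ) = e^(−0.01600 × 35.3) = 0.5685
Before dose 2, 1 dose has been given (aged 1τ).
C_trough = C₀ × r = 0.5696 × 0.5685 = 0.3238 mg/L

0.324 mg/L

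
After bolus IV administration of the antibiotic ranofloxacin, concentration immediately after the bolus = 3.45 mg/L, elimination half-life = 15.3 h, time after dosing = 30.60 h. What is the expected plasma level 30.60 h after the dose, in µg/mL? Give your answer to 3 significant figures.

0.863 µg/mL

k = ln2 / t½ = 0.693147 / 15.3 = 0.04530 h⁻¹
t / t½ = 30.60 / 15.3 = 2 half-lives
C = C₀ × (1/2)^2 = 3.450 × 0.2500 = 0.8625 mg/L
(0.8625 mg/L = 0.8625 µg/mL)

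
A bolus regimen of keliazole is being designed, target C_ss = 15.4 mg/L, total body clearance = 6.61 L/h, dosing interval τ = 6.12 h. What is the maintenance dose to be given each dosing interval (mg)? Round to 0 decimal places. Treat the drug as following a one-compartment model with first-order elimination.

623 mg

At steady state, Dose/τ = Css × CL.
Dose = Css × CL × τ = 15.4 × 6.610 × 6.12 = 623.0 mg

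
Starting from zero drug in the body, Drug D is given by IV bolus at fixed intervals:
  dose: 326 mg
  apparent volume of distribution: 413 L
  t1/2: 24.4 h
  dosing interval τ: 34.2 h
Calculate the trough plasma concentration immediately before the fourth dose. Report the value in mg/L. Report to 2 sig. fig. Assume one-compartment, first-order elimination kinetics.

0.45 mg/L

C₀ per dose = Dose / Vd = 326 / 413 = 0.7893 mg/L
k = ln2 / t½ = 0.693147 / 24.4 = 0.02841 h⁻¹
Fraction remaining after one interval: r = e^(−kτ) = e^(−0.02841 × 34.2) = 0.3785
Before dose 4, 3 doses have been given (aged 1τ, 2τ, 3τ).
C_trough = C₀ × (r + r² + … + r^3) = C₀ × r(1−r^3)/(1−r)
        = 0.7893 × 0.3785 × (1 − 0.05422) / (1 − 0.3785) = 0.4546 mg/L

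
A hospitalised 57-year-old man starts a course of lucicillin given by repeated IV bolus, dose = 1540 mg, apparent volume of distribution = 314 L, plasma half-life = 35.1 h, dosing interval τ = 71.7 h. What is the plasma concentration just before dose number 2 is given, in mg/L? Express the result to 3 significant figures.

1.19 mg/L

C₀ per dose = Dose / Vd = 1540 / 314 = 4.904 mg/L
k = ln2 / t½ = 0.693147 / 35.1 = 0.01975 h⁻¹
Fraction remaining after one interval: r = e^(−kτ) = e^(−0.01975 × 71.7) = 0.2427
Before dose 2, 1 dose has been given (aged 1τ).
C_trough = C₀ × r = 4.904 × 0.2427 = 1.190 mg/L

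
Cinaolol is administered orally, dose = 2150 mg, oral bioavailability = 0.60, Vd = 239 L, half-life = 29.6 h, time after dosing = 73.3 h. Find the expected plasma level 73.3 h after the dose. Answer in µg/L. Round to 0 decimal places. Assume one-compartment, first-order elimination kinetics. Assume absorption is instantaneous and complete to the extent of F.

970 µg/L

Amount reaching circulation = F × Dose = 0.60 × 2150 = 1290 mg
C₀ = F·Dose / Vd = 1290 / 239 = 5.397 mg/L
k = ln2 / t½ = 0.693147 / 29.6 = 0.02342 h⁻¹
C = C₀ · e^(−k·t) = 5.397 × e^(−0.02342 × 73.3)
  = 5.397 × 0.1797 = 0.9698 mg/L
Convert: 0.9698 mg/L × 1000 = 969.8 µg/L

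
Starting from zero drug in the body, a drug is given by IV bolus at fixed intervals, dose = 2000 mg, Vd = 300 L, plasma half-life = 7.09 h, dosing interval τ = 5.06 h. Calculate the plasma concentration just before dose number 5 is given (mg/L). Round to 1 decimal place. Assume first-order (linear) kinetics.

9.0 mg/L

C₀ per dose = Dose / Vd = 2000 / 300 = 6.667 mg/L
k = ln2 / t½ = 0.693147 / 7.09 = 0.09776 h⁻¹
Fraction remaining after one interval: r = e^(−kτ) = e^(−0.09776 × 5.06) = 0.6098
Before dose 5, 4 doses have been given (aged 1τ, 2τ, 3τ, 4τ).
C_trough = C₀ × (r + r² + … + r^4) = C₀ × r(1−r^4)/(1−r)
        = 6.667 × 0.6098 × (1 − 0.1383) / (1 − 0.6098) = 8.978 mg/L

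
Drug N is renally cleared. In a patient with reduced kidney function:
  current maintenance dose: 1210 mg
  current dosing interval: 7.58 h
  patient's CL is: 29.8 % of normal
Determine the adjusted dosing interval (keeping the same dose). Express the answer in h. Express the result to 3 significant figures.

25.4 h

To keep the same average steady-state level, dosing rate must scale with clearance.
CL ratio = 29.8 / 100 = 0.2980
New interval (same dose) = 7.58 / 0.2980 = 25.44 h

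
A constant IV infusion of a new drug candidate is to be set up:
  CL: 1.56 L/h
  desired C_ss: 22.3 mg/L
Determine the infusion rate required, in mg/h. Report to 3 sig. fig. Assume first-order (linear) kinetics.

34.8 mg/h

At steady state, infusion rate R₀ = Css × CL = 22.3 × 1.560 = 34.79 mg/h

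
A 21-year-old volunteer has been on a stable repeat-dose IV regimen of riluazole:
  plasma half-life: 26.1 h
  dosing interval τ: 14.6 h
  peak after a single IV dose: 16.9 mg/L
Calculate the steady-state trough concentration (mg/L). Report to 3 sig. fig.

35.7 mg/L

k = ln2 / t½ = 0.693147 / 26.1 = 0.02656 h⁻¹
e^(−kτ) = e^(−0.02656 × 14.6) = 0.6786
Accumulation ratio R = 1 / (1 − e^(−kτ)) = 1 / (1 − 0.6786) = 3.111
Steady-state trough = C₀ × R × e^(−kτ) = 16.9 × 3.111 × 0.6786 = 35.68 mg/L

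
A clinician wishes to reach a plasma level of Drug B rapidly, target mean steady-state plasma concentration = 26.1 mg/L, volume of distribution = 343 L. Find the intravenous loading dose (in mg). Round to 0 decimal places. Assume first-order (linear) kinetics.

8952 mg

LD = Css × Vd = 26.1 × 343 = 8952 mg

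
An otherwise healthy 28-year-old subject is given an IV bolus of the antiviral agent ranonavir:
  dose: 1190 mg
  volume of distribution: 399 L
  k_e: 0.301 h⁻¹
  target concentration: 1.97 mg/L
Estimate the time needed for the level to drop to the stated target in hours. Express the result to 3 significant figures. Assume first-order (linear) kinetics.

C₀ = Dose / Vd = 1190 / 399 = 2.982 mg/L
t = ln(C₀ / C) / k = ln(2.982 / 1.97) / 0.3010
  = ln(1.514) / 0.3010 = 0.4148 / 0.3010 = 1.378 h

1.38 h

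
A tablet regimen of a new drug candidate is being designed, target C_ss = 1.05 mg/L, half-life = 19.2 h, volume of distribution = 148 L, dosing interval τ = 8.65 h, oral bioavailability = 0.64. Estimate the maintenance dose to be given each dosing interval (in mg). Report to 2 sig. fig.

76 mg

k = ln2 / t½ = 0.693147 / 19.2 = 0.03610 h⁻¹
CL = k × Vd = 0.03610 × 148 = 5.343 L/h
At steady state, F × (Dose/τ) = Css × CL.
Dose = Css × CL × τ / F = 1.05 × 5.343 × 8.65 / 0.64 = 75.82 mg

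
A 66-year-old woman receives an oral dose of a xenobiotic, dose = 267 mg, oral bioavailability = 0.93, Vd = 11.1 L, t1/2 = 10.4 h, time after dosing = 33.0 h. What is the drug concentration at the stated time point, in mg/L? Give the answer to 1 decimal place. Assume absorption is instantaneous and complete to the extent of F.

2.5 mg/L

Amount reaching circulation = F × Dose = 0.93 × 267.0 = 248.3 mg
C₀ = F·Dose / Vd = 248.3 / 11.1 = 22.37 mg/L
k = ln2 / t½ = 0.693147 / 10.4 = 0.06665 h⁻¹
C = C₀ · e^(−k·t) = 22.37 × e^(−0.06665 × 33.0)
  = 22.37 × 0.1109 = 2.481 mg/L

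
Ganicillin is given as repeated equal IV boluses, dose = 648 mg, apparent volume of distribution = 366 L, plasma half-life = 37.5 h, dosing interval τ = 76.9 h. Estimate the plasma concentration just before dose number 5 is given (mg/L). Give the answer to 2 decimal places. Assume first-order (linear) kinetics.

0.56 mg/L

C₀ per dose = Dose / Vd = 648 / 366 = 1.770 mg/L
k = ln2 / t½ = 0.693147 / 37.5 = 0.01848 h⁻¹
Fraction remaining after one interval: r = e^(−kτ) = e^(−0.01848 × 76.9) = 0.2414
Before dose 5, 4 doses have been given (aged 1τ, 2τ, 3τ, 4τ).
C_trough = C₀ × (r + r² + … + r^4) = C₀ × r(1−r^4)/(1−r)
        = 1.770 × 0.2414 × (1 − 0.003396) / (1 − 0.2414) = 0.5613 mg/L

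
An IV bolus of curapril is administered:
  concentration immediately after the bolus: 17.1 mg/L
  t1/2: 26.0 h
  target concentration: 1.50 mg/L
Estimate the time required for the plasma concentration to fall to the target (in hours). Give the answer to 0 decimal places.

k = ln2 / t½ = 0.693147 / 26.0 = 0.02666 h⁻¹
t = ln(C₀ / C) / k = ln(17.10 / 1.50) / 0.02666
  = ln(11.40) / 0.02666 = 2.434 / 0.02666 = 91.30 h

91 h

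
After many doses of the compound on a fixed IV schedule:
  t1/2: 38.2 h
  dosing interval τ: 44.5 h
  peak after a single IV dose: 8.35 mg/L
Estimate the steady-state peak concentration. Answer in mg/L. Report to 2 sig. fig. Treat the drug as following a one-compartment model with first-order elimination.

k = ln2 / t½ = 0.693147 / 38.2 = 0.01815 h⁻¹
e^(−kτ) = e^(−0.01815 × 44.5) = 0.4459
Accumulation ratio R = 1 / (1 − e^(−kτ)) = 1 / (1 − 0.4459) = 1.805
Steady-state peak = C₀ × R = 8.35 × 1.805 = 15.07 mg/L

15 mg/L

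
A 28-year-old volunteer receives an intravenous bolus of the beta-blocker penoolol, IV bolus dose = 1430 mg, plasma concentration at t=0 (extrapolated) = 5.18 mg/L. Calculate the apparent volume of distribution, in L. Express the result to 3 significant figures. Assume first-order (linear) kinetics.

Vd = Dose / C₀ = 1430 / 5.18 = 276.1 L

276 L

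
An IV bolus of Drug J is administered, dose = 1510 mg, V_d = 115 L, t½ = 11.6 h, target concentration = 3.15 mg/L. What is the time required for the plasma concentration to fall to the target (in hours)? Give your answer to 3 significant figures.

23.9 h

C₀ = Dose / Vd = 1510 / 115 = 13.13 mg/L
k = ln2 / t½ = 0.693147 / 11.6 = 0.05975 h⁻¹
t = ln(C₀ / C) / k = ln(13.13 / 3.15) / 0.05975
  = ln(4.168) / 0.05975 = 1.427 / 0.05975 = 23.88 h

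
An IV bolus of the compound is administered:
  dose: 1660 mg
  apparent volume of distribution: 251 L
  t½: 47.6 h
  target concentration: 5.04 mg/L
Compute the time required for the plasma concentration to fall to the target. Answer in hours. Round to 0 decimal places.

C₀ = Dose / Vd = 1660 / 251 = 6.614 mg/L
k = ln2 / t½ = 0.693147 / 47.6 = 0.01456 h⁻¹
t = ln(C₀ / C) / k = ln(6.614 / 5.04) / 0.01456
  = ln(1.312) / 0.01456 = 0.2716 / 0.01456 = 18.65 h

19 h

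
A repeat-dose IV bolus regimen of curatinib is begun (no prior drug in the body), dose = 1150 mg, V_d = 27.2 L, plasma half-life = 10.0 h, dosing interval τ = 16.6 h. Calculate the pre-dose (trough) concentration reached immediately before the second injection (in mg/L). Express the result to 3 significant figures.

C₀ per dose = Dose / Vd = 1150 / 27.2 = 42.28 mg/L
k = ln2 / t½ = 0.693147 / 10.0 = 0.06931 h⁻¹
Fraction remaining after one interval: r = e^(−kτ) = e^(−0.06931 × 16.6) = 0.3165
Before dose 2, 1 dose has been given (aged 1τ).
C_trough = C₀ × r = 42.28 × 0.3165 = 13.38 mg/L

13.4 mg/L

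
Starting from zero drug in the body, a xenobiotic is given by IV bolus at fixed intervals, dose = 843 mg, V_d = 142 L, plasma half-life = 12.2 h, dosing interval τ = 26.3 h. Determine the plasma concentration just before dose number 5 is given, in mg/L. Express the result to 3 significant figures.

1.71 mg/L

C₀ per dose = Dose / Vd = 843 / 142 = 5.937 mg/L
k = ln2 / t½ = 0.693147 / 12.2 = 0.05682 h⁻¹
Fraction remaining after one interval: r = e^(−kτ) = e^(−0.05682 × 26.3) = 0.2244
Before dose 5, 4 doses have been given (aged 1τ, 2τ, 3τ, 4τ).
C_trough = C₀ × (r + r² + … + r^4) = C₀ × r(1−r^4)/(1−r)
        = 5.937 × 0.2244 × (1 − 0.002536) / (1 − 0.2244) = 1.713 mg/L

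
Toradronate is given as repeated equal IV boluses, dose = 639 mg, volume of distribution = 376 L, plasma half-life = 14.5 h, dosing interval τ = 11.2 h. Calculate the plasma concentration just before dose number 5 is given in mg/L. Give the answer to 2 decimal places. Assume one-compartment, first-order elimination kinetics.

2.12 mg/L

C₀ per dose = Dose / Vd = 639 / 376 = 1.699 mg/L
k = ln2 / t½ = 0.693147 / 14.5 = 0.04780 h⁻¹
Fraction remaining after one interval: r = e^(−kτ) = e^(−0.04780 × 11.2) = 0.5855
Before dose 5, 4 doses have been given (aged 1τ, 2τ, 3τ, 4τ).
C_trough = C₀ × (r + r² + … + r^4) = C₀ × r(1−r^4)/(1−r)
        = 1.699 × 0.5855 × (1 − 0.1175) / (1 − 0.5855) = 2.118 mg/L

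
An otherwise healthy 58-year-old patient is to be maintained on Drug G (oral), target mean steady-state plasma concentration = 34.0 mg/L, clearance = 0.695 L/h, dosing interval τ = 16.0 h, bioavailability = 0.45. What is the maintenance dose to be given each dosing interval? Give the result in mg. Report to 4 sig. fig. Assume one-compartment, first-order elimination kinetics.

At steady state, F × (Dose/τ) = Css × CL.
Dose = Css × CL × τ / F = 34.0 × 0.6950 × 16.0 / 0.45 = 840.2 mg

840.2 mg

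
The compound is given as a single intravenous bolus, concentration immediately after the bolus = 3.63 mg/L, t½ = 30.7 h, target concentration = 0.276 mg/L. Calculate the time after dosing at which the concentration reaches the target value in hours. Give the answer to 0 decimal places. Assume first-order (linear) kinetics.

114 h

k = ln2 / t½ = 0.693147 / 30.7 = 0.02258 h⁻¹
t = ln(C₀ / C) / k = ln(3.630 / 0.276) / 0.02258
  = ln(13.15) / 0.02258 = 2.576 / 0.02258 = 114.1 h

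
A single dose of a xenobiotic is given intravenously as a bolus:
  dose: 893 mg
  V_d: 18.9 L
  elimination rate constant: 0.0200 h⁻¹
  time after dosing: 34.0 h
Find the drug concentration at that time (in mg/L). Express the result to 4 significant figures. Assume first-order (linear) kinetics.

C₀ = Dose / Vd = 893.0 / 18.9 = 47.25 mg/L
C = C₀ · e^(−k·t) = 47.25 × e^(−0.02000 × 34.0)
  = 47.25 × 0.5066 = 23.94 mg/L

23.94 mg/L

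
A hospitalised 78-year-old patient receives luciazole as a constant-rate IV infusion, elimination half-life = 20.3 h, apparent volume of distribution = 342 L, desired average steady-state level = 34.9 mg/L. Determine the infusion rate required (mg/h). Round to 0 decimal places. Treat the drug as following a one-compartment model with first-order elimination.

408 mg/h

k = ln2 / t½ = 0.693147 / 20.3 = 0.03415 h⁻¹
CL = k × Vd = 0.03415 × 342 = 11.68 L/h
At steady state, infusion rate R₀ = Css × CL = 34.9 × 11.68 = 407.6 mg/h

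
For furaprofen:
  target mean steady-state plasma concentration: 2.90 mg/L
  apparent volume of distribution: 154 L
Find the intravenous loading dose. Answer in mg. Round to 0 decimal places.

447 mg

LD = Css × Vd = 2.90 × 154 = 446.6 mg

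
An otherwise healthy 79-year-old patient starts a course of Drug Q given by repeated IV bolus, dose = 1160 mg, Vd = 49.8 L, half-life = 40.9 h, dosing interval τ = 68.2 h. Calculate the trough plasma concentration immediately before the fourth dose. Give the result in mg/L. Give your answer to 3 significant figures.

C₀ per dose = Dose / Vd = 1160 / 49.8 = 23.29 mg/L
k = ln2 / t½ = 0.693147 / 40.9 = 0.01695 h⁻¹
Fraction remaining after one interval: r = e^(−kτ) = e^(−0.01695 × 68.2) = 0.3147
Before dose 4, 3 doses have been given (aged 1τ, 2τ, 3τ).
C_trough = C₀ × (r + r² + … + r^3) = C₀ × r(1−r^3)/(1−r)
        = 23.29 × 0.3147 × (1 − 0.03117) / (1 − 0.3147) = 10.36 mg/L

10.4 mg/L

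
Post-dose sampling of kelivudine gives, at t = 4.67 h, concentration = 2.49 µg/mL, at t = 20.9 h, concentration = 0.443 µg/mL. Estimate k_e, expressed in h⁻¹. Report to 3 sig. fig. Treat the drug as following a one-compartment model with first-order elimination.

0.106 h⁻¹

k = ln(C₁/C₂) / (t₂ − t₁) = ln(2.49/0.443) / (20.9 − 4.67)
  = 1.726 / 16.23 = 0.1063 h⁻¹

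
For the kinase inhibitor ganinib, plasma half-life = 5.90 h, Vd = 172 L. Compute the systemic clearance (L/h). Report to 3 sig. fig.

20.2 L/h

k = ln2 / t½ = 0.693147 / 5.90 = 0.1175 h⁻¹
CL = k × Vd = 0.1175 × 172 = 20.21 L/h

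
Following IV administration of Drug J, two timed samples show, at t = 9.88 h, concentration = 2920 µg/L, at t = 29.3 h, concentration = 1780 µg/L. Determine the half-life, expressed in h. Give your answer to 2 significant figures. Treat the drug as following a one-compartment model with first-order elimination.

k = ln(C₁/C₂) / (t₂ − t₁) = ln(2920/1780) / (29.3 − 9.88)
  = 0.4950 / 19.42 = 0.02549 h⁻¹
t½ = ln2 / k = 0.693147 / 0.02549 = 27.19 h

27 h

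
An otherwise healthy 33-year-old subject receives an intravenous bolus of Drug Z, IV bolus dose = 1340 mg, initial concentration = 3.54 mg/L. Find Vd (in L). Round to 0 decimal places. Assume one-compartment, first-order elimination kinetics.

Vd = Dose / C₀ = 1340 / 3.54 = 378.5 L

379 L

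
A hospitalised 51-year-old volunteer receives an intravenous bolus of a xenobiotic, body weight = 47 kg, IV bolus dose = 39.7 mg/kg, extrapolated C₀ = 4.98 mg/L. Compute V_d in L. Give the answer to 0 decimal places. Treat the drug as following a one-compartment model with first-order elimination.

375 L

Dose = 39.7 × 47 = 1866 mg
Vd = Dose / C₀ = 1866 / 4.98 = 374.7 L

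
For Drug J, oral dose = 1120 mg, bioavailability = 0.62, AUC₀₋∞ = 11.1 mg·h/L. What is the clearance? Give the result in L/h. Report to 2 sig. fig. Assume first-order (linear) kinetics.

CL = F·Dose / AUC = 0.62 × 1120 / 11.1 = 62.56 L/h

63 L/h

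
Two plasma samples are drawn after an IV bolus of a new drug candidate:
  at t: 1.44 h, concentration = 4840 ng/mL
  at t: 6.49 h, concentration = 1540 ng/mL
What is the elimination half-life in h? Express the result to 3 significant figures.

k = ln(C₁/C₂) / (t₂ − t₁) = ln(4840/1540) / (6.49 − 1.44)
  = 1.145 / 5.050 = 0.2267 h⁻¹
t½ = ln2 / k = 0.693147 / 0.2267 = 3.058 h

3.06 h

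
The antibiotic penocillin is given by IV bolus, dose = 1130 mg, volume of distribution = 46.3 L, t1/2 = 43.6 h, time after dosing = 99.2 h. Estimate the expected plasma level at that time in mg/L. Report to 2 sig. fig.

5.0 mg/L

C₀ = Dose / Vd = 1130 / 46.3 = 24.41 mg/L
k = ln2 / t½ = 0.693147 / 43.6 = 0.01590 h⁻¹
C = C₀ · e^(−k·t) = 24.41 × e^(−0.01590 × 99.2)
  = 24.41 × 0.2065 = 5.041 mg/L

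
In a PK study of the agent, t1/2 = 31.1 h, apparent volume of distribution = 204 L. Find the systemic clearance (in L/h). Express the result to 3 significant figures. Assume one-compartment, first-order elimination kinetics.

k = ln2 / t½ = 0.693147 / 31.1 = 0.02229 h⁻¹
CL = k × Vd = 0.02229 × 204 = 4.547 L/h

4.55 L/h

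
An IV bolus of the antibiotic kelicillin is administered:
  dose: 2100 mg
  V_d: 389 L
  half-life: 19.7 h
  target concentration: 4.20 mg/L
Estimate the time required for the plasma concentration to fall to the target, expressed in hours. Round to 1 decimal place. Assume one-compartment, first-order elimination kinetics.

C₀ = Dose / Vd = 2100 / 389 = 5.398 mg/L
k = ln2 / t½ = 0.693147 / 19.7 = 0.03519 h⁻¹
t = ln(C₀ / C) / k = ln(5.398 / 4.20) / 0.03519
  = ln(1.285) / 0.03519 = 0.2508 / 0.03519 = 7.127 h

7.1 h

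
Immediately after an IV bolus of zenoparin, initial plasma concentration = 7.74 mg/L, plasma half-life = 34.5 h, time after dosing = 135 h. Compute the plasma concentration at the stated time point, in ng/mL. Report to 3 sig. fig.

k = ln2 / t½ = 0.693147 / 34.5 = 0.02009 h⁻¹
C = C₀ · e^(−k·t) = 7.740 × e^(−0.02009 × 135)
  = 7.740 × 0.06639 = 0.5139 mg/L
Convert: 0.5139 mg/L × 1000 = 513.9 ng/mL

514 ng/mL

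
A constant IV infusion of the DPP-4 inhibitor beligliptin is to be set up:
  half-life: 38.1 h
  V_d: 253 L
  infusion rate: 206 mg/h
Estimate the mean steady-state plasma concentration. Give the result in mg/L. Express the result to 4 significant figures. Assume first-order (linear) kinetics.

44.76 mg/L

k = ln2 / t½ = 0.693147 / 38.1 = 0.01819 h⁻¹
CL = k × Vd = 0.01819 × 253 = 4.602 L/h
At steady state Css = R₀ / CL = 206 / 4.602 = 44.76 mg/L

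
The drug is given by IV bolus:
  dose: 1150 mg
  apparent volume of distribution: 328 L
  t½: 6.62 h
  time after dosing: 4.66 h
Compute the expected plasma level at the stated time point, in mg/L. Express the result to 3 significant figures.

C₀ = Dose / Vd = 1150 / 328 = 3.506 mg/L
k = ln2 / t½ = 0.693147 / 6.62 = 0.1047 h⁻¹
C = C₀ · e^(−k·t) = 3.506 × e^(−0.1047 × 4.66)
  = 3.506 × 0.6139 = 2.152 mg/L

2.15 mg/L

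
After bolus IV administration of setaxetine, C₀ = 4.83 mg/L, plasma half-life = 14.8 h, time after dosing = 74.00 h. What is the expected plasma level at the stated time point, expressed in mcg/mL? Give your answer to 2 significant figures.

0.15 mcg/mL

k = ln2 / t½ = 0.693147 / 14.8 = 0.04683 h⁻¹
t / t½ = 74.00 / 14.8 = 5 half-lives
C = C₀ × (1/2)^5 = 4.830 × 0.03125 = 0.1509 mg/L
(0.1509 mg/L = 0.1509 mcg/mL)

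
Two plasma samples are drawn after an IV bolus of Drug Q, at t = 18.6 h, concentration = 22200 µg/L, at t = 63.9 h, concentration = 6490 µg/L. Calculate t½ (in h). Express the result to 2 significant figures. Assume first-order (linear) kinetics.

26 h

k = ln(C₁/C₂) / (t₂ − t₁) = ln(22200/6490) / (63.9 − 18.6)
  = 1.230 / 45.30 = 0.02715 h⁻¹
t½ = ln2 / k = 0.693147 / 0.02715 = 25.53 h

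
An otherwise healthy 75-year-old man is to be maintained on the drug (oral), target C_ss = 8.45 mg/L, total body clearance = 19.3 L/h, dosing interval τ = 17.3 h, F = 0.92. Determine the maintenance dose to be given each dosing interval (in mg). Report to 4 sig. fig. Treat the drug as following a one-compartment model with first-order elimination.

3067 mg

At steady state, F × (Dose/τ) = Css × CL.
Dose = Css × CL × τ / F = 8.45 × 19.30 × 17.3 / 0.92 = 3067 mg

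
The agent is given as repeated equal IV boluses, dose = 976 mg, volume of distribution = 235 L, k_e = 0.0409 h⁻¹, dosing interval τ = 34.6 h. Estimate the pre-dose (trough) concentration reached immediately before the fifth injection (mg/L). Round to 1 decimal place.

C₀ per dose = Dose / Vd = 976 / 235 = 4.153 mg/L
Fraction remaining after one interval: r = e^(−kτ) = e^(−0.04090 × 34.6) = 0.2429
Before dose 5, 4 doses have been given (aged 1τ, 2τ, 3τ, 4τ).
C_trough = C₀ × (r + r² + … + r^4) = C₀ × r(1−r^4)/(1−r)
        = 4.153 × 0.2429 × (1 − 0.003481) / (1 − 0.2429) = 1.328 mg/L

1.3 mg/L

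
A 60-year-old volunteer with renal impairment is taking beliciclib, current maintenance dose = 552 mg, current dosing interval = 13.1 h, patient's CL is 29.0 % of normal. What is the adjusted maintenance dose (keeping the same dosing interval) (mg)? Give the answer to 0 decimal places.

160 mg

To keep the same average steady-state level, dosing rate must scale with clearance.
CL ratio = 29.0 / 100 = 0.2900
New dose (same interval) = 552 × 0.2900 = 160.1 mg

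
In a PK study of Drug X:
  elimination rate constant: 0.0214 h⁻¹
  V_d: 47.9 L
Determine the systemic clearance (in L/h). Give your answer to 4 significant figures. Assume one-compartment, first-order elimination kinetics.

1.025 L/h

CL = k × Vd = 0.0214 × 47.9 = 1.025 L/h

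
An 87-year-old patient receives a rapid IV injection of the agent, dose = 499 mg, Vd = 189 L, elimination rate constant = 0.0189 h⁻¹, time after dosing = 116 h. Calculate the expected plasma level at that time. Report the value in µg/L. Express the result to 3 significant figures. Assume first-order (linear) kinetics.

295 µg/L

C₀ = Dose / Vd = 499.0 / 189 = 2.640 mg/L
C = C₀ · e^(−k·t) = 2.640 × e^(−0.01890 × 116)
  = 2.640 × 0.1116 = 0.2946 mg/L
Convert: 0.2946 mg/L × 1000 = 294.6 µg/L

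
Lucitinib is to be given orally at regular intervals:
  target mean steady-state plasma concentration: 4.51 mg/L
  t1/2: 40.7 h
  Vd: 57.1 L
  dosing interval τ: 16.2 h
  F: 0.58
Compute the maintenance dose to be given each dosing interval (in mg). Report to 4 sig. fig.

122.5 mg

k = ln2 / t½ = 0.693147 / 40.7 = 0.01703 h⁻¹
CL = k × Vd = 0.01703 × 57.1 = 0.9724 L/h
At steady state, F × (Dose/τ) = Css × CL.
Dose = Css × CL × τ / F = 4.51 × 0.9724 × 16.2 / 0.58 = 122.5 mg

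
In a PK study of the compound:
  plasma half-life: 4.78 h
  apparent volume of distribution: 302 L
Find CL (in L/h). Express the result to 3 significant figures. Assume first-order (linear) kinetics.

k = ln2 / t½ = 0.693147 / 4.78 = 0.1450 h⁻¹
CL = k × Vd = 0.1450 × 302 = 43.79 L/h

43.8 L/h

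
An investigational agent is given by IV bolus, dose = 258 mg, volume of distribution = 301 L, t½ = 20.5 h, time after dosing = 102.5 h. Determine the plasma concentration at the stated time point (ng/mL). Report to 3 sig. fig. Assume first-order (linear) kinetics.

C₀ = Dose / Vd = 258.0 / 301 = 0.8571 mg/L
k = ln2 / t½ = 0.693147 / 20.5 = 0.03381 h⁻¹
t / t½ = 102.5 / 20.5 = 5 half-lives
C = C₀ × (1/2)^5 = 0.8571 × 0.03125 = 0.02678 mg/L
Convert: 0.02678 mg/L × 1000 = 26.78 ng/mL

26.8 ng/mL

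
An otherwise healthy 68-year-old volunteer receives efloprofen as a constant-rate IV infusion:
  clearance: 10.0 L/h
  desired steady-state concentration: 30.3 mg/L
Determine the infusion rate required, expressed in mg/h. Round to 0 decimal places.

303 mg/h

At steady state, infusion rate R₀ = Css × CL = 30.3 × 10.00 = 303.0 mg/h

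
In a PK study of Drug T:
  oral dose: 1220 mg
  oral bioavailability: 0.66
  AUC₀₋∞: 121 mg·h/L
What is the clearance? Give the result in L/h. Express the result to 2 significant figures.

CL = F·Dose / AUC = 0.66 × 1220 / 121 = 6.655 L/h

6.7 L/h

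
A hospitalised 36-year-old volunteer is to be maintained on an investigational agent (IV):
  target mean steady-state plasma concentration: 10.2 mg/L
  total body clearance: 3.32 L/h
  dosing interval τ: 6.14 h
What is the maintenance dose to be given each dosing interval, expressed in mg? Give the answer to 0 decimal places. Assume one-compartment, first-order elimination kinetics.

208 mg

At steady state, Dose/τ = Css × CL.
Dose = Css × CL × τ = 10.2 × 3.320 × 6.14 = 207.9 mg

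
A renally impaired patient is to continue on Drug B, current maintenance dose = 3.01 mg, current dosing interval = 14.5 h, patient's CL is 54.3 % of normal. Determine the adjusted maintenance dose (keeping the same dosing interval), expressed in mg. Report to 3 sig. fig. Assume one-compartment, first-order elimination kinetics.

1.63 mg

To keep the same average steady-state level, dosing rate must scale with clearance.
CL ratio = 54.3 / 100 = 0.5430
New dose (same interval) = 3.01 × 0.5430 = 1.634 mg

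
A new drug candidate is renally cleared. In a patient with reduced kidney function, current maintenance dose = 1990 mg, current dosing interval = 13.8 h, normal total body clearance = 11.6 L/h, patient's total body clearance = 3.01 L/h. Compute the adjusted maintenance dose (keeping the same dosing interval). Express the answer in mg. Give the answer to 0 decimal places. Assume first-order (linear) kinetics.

516 mg

To keep the same average steady-state level, dosing rate must scale with clearance.
CL ratio = 3.01 / 11.6 = 0.2595
New dose (same interval) = 1990 × 0.2595 = 516.4 mg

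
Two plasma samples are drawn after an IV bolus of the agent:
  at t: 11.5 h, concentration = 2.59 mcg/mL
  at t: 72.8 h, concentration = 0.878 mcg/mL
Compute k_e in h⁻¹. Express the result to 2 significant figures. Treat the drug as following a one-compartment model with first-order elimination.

0.018 h⁻¹

k = ln(C₁/C₂) / (t₂ − t₁) = ln(2.59/0.878) / (72.8 − 11.5)
  = 1.082 / 61.30 = 0.01765 h⁻¹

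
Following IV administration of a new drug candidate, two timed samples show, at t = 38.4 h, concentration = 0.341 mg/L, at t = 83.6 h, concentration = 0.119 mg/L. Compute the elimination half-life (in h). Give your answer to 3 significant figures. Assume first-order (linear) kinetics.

29.8 h

k = ln(C₁/C₂) / (t₂ − t₁) = ln(0.341/0.119) / (83.6 − 38.4)
  = 1.053 / 45.20 = 0.02330 h⁻¹
t½ = ln2 / k = 0.693147 / 0.02330 = 29.75 h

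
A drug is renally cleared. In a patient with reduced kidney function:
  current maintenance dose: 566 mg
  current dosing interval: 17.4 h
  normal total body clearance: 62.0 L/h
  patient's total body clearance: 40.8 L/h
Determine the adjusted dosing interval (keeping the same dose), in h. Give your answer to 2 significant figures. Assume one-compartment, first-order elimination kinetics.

To keep the same average steady-state level, dosing rate must scale with clearance.
CL ratio = 40.8 / 62.0 = 0.6581
New interval (same dose) = 17.4 / 0.6581 = 26.44 h

26 h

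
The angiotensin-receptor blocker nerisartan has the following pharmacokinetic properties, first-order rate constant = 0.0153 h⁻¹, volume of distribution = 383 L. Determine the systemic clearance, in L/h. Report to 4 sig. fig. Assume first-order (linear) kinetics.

CL = k × Vd = 0.0153 × 383 = 5.860 L/h

5.860 L/h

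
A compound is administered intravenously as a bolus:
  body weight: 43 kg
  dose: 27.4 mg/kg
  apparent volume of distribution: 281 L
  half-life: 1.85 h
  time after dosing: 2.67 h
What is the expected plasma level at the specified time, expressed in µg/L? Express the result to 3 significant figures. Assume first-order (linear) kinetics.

1540 µg/L

Total dose = 27.4 × 43 = 1178 mg
C₀ = Dose / Vd = 1178 / 281 = 4.192 mg/L
k = ln2 / t½ = 0.693147 / 1.85 = 0.3747 h⁻¹
C = C₀ · e^(−k·t) = 4.192 × e^(−0.3747 × 2.67)
  = 4.192 × 0.3677 = 1.541 mg/L
Convert: 1.541 mg/L × 1000 = 1541 µg/L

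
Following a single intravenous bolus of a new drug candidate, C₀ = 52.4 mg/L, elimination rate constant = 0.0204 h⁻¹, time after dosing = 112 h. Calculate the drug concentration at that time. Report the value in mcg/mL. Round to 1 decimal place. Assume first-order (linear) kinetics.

5.3 mcg/mL

C = C₀ · e^(−k·t) = 52.40 × e^(−0.02040 × 112)
  = 52.40 × 0.1018 = 5.334 mg/L
(5.334 mg/L = 5.334 mcg/mL)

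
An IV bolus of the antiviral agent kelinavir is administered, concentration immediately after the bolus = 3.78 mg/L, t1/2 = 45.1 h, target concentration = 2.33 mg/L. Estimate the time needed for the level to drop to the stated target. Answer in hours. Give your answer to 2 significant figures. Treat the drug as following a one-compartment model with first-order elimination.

31 h

k = ln2 / t½ = 0.693147 / 45.1 = 0.01537 h⁻¹
t = ln(C₀ / C) / k = ln(3.780 / 2.33) / 0.01537
  = ln(1.622) / 0.01537 = 0.4837 / 0.01537 = 31.47 h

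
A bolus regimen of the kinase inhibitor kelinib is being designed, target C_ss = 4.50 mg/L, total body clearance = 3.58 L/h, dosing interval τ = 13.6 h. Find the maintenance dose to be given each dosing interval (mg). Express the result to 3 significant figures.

At steady state, Dose/τ = Css × CL.
Dose = Css × CL × τ = 4.50 × 3.580 × 13.6 = 219.1 mg

219 mg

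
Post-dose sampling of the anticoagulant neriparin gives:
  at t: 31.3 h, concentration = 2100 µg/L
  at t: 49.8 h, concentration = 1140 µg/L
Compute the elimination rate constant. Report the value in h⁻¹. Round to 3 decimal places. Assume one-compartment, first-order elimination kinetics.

0.033 h⁻¹

k = ln(C₁/C₂) / (t₂ − t₁) = ln(2100/1140) / (49.8 − 31.3)
  = 0.6109 / 18.50 = 0.03302 h⁻¹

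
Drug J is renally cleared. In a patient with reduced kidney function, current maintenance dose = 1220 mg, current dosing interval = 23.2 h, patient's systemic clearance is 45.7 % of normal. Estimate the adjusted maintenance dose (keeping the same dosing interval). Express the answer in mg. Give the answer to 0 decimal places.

To keep the same average steady-state level, dosing rate must scale with clearance.
CL ratio = 45.7 / 100 = 0.4570
New dose (same interval) = 1220 × 0.4570 = 557.5 mg

558 mg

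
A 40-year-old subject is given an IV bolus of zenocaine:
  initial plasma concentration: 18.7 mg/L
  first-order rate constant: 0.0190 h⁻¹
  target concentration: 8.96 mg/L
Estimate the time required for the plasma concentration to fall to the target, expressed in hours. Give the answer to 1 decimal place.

t = ln(C₀ / C) / k = ln(18.70 / 8.96) / 0.01900
  = ln(2.087) / 0.01900 = 0.7357 / 0.01900 = 38.72 h

38.7 h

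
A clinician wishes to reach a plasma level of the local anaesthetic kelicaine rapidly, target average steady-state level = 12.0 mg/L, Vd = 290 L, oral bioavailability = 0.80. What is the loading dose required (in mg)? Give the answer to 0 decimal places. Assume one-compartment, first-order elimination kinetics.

LD = Css × Vd / F = 12.0 × 290 / 0.80 = 4350 mg

4350 mg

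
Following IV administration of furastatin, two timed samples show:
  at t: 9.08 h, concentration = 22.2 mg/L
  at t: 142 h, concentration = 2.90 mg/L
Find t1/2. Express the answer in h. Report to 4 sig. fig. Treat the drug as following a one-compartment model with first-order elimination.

k = ln(C₁/C₂) / (t₂ − t₁) = ln(22.2/2.90) / (142 − 9.08)
  = 2.035 / 132.9 = 0.01531 h⁻¹
t½ = ln2 / k = 0.693147 / 0.01531 = 45.27 h

45.27 h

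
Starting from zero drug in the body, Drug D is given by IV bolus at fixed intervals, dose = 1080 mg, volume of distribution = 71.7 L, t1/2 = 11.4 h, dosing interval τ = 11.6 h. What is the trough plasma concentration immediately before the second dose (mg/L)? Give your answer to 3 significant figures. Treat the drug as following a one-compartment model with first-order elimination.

7.44 mg/L

C₀ per dose = Dose / Vd = 1080 / 71.7 = 15.06 mg/L
k = ln2 / t½ = 0.693147 / 11.4 = 0.06080 h⁻¹
Fraction remaining after one interval: r = e^(−kτ) = e^(−0.06080 × 11.6) = 0.4940
Before dose 2, 1 dose has been given (aged 1τ).
C_trough = C₀ × r = 15.06 × 0.4940 = 7.440 mg/L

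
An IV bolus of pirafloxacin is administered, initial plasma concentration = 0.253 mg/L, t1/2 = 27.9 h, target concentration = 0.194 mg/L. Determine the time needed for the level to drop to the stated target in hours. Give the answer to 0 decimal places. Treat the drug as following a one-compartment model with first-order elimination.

11 h

k = ln2 / t½ = 0.693147 / 27.9 = 0.02484 h⁻¹
t = ln(C₀ / C) / k = ln(0.2530 / 0.194) / 0.02484
  = ln(1.304) / 0.02484 = 0.2654 / 0.02484 = 10.68 h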